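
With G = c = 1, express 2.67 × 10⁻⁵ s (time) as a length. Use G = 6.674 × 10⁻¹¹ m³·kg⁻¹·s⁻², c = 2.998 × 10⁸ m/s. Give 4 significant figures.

8.005 × 10³ m

Time → length via c.
2.67 × 10⁻⁵ s × (c) = 8.005 × 10³ m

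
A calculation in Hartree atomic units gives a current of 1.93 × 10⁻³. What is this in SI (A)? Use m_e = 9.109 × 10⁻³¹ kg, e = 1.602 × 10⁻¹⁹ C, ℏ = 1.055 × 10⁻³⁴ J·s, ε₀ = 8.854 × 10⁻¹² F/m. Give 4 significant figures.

One atomic unit of electric current: I_au = e E_h/ℏ = m_e e⁵/((4πε₀)²ℏ³) = 6.612 × 10⁻³ A.
1.93 × 10⁻³ × 6.612 × 10⁻³ A = 1.276 × 10⁻⁵ A

1.276 × 10⁻⁵ A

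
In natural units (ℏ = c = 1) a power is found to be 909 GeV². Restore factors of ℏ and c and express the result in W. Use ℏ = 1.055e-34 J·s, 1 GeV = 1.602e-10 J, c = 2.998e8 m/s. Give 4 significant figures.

Power is [E]/[T] = [E]²/ℏ.
1 GeV² → 1/ℏ × (1 GeV in J)² = 2.433e14 W.
Result: 909 × 2.433e14 = 2.211e17 W.

2.211e17 W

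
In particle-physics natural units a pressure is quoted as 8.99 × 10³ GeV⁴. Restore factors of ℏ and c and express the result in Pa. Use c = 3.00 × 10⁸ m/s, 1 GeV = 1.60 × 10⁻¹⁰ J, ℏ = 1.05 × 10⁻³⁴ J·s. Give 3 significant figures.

Pressure is [E]/[L]³ = [E]⁴/(ℏc)³.
1 GeV⁴ → 1/(ℏc)³ × (1 GeV in J)⁴ = 2.10 × 10³⁷ Pa.
Result: 8.99 × 10³ × 2.10 × 10³⁷ = 1.88 × 10⁴¹ Pa.

1.88 × 10⁴¹ Pa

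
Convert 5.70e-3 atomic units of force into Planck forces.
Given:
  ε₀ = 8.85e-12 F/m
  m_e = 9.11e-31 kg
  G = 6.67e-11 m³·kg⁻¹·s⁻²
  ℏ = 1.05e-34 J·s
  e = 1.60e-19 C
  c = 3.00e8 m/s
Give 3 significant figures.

3.91e-54

atomic unit of force: F_au = E_h/a₀ = m_e²e⁶/((4πε₀)³ℏ⁴) = 8.33e-8 N
Planck force: F_P = c⁴/G = 1.21e44 N
5.70e-3 × 8.33e-8 / 1.21e44 = 3.91e-54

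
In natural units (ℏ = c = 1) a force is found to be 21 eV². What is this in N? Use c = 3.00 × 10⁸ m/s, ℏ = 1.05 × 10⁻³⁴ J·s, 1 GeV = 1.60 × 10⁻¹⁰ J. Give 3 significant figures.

1.71 × 10⁻¹¹ N

Force is [E]/[L] = [E]²/(ℏc); restore (ℏc)⁻¹.
1 GeV² → 1/(ℏc) × (1 GeV in J)² = 8.13 × 10⁵ N.
Convert the energy scale: 21 eV² = 2.10 × 10⁻¹⁷ GeV².
Result: 2.10 × 10⁻¹⁷ × 8.13 × 10⁵ = 1.71 × 10⁻¹¹ N.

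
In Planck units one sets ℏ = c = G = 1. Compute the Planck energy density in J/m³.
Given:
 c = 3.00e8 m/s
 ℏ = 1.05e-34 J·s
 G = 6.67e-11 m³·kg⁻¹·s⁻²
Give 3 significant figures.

4.68e113 J/m³

u_P = c⁷/(ℏG²)
  = 2.19e59 / 4.67e-55
  = 4.68e113 J/m³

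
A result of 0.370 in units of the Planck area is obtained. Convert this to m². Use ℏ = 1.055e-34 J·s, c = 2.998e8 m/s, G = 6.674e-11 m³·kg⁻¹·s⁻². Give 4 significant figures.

9.668e-71 m²

One Planck area: A_P = ℏG/c³ = 2.613e-70 m².
0.370 × 2.613e-70 m² = 9.668e-71 m²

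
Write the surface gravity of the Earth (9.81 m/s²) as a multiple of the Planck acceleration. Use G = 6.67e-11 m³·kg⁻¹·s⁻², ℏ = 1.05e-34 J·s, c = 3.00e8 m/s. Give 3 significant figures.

Planck acceleration: a_P = √(c⁷/(ℏG)) = 5.59e51 m/s².
9.81 / 5.59e51 = 1.76e-51

1.76e-51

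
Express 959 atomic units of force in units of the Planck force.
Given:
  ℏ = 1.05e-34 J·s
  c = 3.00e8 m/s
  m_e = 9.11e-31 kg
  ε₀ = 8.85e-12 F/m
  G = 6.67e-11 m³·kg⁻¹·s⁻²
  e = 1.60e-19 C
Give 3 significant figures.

6.58e-49

atomic unit of force: F_au = E_h/a₀ = m_e²e⁶/((4πε₀)³ℏ⁴) = 8.33e-8 N
Planck force: F_P = c⁴/G = 1.21e44 N
959 × 8.33e-8 / 1.21e44 = 6.58e-49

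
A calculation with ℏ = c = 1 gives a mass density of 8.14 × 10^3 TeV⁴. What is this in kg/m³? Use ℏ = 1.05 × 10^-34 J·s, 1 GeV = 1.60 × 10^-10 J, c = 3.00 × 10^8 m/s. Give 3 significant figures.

Mass density is [E]/(c²[L]³) = [E]⁴/(ℏ³c⁵).
1 GeV⁴ → 1/(ℏ³c⁵) × (1 GeV in J)⁴ = 2.33 × 10^20 kg/m³.
Convert the energy scale: 8.14 × 10^3 TeV⁴ = 8.14 × 10^15 GeV⁴.
Result: 8.14 × 10^15 × 2.33 × 10^20 = 1.90 × 10^36 kg/m³.

1.90 × 10^36 kg/m³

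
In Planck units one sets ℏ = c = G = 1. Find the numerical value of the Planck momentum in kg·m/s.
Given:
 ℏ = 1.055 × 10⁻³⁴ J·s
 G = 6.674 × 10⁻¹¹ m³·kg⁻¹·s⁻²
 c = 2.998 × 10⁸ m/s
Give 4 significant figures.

6.527 kg·m/s

p_P = √(ℏc³/G)
  = √(42.60)
  = 6.527 kg·m/s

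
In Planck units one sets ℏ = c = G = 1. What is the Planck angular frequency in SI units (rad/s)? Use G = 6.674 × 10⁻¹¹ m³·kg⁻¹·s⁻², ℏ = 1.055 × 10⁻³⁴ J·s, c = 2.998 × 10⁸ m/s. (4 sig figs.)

ω_P = √(c⁵/(ℏG))
  = √(3.440 × 10⁸⁶)
  = 1.855 × 10⁴³ rad/s

1.855 × 10⁴³ rad/s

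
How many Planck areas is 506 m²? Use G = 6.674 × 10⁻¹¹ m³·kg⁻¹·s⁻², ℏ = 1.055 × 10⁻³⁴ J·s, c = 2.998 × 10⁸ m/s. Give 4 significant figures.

1.936 × 10⁷²

Planck area: A_P = ℏG/c³ = 2.613 × 10⁻⁷⁰ m².
506 / 2.613 × 10⁻⁷⁰ = 1.936 × 10⁷²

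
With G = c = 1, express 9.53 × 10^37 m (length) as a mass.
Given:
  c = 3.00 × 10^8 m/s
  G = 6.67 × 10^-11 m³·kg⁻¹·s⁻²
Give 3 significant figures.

Length → mass via c²/G.
9.53 × 10^37 m × (c²/G) = 1.29 × 10^65 kg

1.29 × 10^65 kg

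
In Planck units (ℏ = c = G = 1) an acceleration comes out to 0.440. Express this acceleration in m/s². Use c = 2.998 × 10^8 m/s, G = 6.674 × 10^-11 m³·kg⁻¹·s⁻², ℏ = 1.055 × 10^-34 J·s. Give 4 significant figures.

One Planck acceleration: a_P = √(c⁷/(ℏG)) = 5.560 × 10^51 m/s².
0.440 × 5.560 × 10^51 m/s² = 2.446 × 10^51 m/s²

2.446 × 10^51 m/s²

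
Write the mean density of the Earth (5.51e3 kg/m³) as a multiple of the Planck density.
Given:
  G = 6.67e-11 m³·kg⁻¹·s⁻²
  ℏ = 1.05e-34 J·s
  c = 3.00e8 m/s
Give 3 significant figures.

Planck density: ρ_P = c⁵/(ℏG²) = 5.20e96 kg/m³.
5.51e3 / 5.20e96 = 1.06e-93

1.06e-93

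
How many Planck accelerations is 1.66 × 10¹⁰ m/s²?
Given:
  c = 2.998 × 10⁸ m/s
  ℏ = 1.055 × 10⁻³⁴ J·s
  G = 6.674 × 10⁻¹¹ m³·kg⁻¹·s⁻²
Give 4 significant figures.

Planck acceleration: a_P = √(c⁷/(ℏG)) = 5.560 × 10⁵¹ m/s².
1.66 × 10¹⁰ / 5.560 × 10⁵¹ = 2.985 × 10⁻⁴²

2.985 × 10⁻⁴²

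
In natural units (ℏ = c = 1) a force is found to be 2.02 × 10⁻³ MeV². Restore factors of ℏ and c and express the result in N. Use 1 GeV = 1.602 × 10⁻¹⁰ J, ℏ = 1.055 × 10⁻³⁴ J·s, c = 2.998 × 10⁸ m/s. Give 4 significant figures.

Force is [E]/[L] = [E]²/(ℏc); restore (ℏc)⁻¹.
1 GeV² → 1/(ℏc) × (1 GeV in J)² = 8.114 × 10⁵ N.
Convert the energy scale: 2.02 × 10⁻³ MeV² = 2.02 × 10⁻⁹ GeV².
Result: 2.02 × 10⁻⁹ × 8.114 × 10⁵ = 1.639 × 10⁻³ N.

1.639 × 10⁻³ N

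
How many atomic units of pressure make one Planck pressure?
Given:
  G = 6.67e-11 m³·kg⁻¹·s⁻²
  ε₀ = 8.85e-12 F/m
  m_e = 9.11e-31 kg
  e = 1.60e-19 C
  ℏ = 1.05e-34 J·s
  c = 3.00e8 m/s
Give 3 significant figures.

Planck pressure: p_P = c⁷/(ℏG²) = 4.68e113 Pa
atomic unit of pressure: P_au = E_h/a₀³ = m_e⁴e¹⁰/((4πε₀)⁵ℏ⁸) = 3.01e13 Pa
ratio = 4.68e113 / 3.01e13 = 1.55e100

1.55e100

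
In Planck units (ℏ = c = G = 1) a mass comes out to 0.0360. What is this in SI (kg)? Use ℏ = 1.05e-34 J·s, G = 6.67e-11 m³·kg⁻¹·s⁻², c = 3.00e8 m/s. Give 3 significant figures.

One Planck mass: m_P = √(ℏc/G) = 2.17e-8 kg.
0.0360 × 2.17e-8 kg = 7.82e-10 kg

7.82e-10 kg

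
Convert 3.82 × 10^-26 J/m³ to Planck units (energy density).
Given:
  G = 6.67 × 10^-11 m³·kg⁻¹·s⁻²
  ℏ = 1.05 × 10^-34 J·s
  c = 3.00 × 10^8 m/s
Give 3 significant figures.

Planck energy density: u_P = c⁷/(ℏG²) = 4.68 × 10^113 J/m³.
3.82 × 10^-26 / 4.68 × 10^113 = 8.16 × 10^-140

8.16 × 10^-140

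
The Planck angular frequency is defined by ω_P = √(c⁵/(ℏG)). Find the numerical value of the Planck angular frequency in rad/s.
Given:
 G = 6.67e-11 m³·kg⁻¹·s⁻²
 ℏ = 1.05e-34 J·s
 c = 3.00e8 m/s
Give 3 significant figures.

1.86e43 rad/s

ω_P = √(c⁵/(ℏG))
  = √(3.47e86)
  = 1.86e43 rad/s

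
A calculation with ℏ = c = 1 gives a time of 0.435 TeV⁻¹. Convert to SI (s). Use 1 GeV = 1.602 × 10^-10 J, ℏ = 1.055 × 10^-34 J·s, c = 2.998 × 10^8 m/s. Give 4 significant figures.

A time is [E]⁻¹ in ℏ=c=1; restore one factor of ℏ.
1 GeV⁻¹ → ℏ × (1 GeV in J)⁻¹ = 6.586 × 10^-25 s.
Convert the energy scale: 0.435 TeV⁻¹ = 4.35 × 10^-4 GeV⁻¹.
Result: 4.35 × 10^-4 × 6.586 × 10^-25 = 2.865 × 10^-28 s.

2.865 × 10^-28 s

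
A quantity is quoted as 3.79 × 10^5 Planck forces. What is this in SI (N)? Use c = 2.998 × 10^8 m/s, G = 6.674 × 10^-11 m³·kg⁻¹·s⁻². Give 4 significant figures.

4.588 × 10^49 N

One Planck force: F_P = c⁴/G = 1.210 × 10^44 N.
3.79 × 10^5 × 1.210 × 10^44 N = 4.588 × 10^49 N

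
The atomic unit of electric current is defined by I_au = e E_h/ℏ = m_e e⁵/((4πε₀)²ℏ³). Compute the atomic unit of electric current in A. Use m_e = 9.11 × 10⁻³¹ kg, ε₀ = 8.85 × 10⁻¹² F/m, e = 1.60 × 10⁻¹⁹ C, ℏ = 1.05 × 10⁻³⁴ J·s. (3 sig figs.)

6.67 × 10⁻³ A

I_au = e E_h/ℏ = m_e e⁵/((4πε₀)²ℏ³)
E_h = 4.38 × 10⁻¹⁸ J
e·E_h/ℏ = 6.67 × 10⁻³ A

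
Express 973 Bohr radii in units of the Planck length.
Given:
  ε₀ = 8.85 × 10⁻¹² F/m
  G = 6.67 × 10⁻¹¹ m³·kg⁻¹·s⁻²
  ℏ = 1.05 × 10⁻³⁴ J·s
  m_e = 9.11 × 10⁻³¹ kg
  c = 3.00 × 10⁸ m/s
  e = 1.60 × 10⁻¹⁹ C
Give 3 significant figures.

Bohr radius: a₀ = 4πε₀ℏ²/(m_e e²) = 5.26 × 10⁻¹¹ m
Planck length: ℓ_P = √(ℏG/c³) = 1.61 × 10⁻³⁵ m
973 × 5.26 × 10⁻¹¹ / 1.61 × 10⁻³⁵ = 3.18 × 10²⁷

3.18 × 10²⁷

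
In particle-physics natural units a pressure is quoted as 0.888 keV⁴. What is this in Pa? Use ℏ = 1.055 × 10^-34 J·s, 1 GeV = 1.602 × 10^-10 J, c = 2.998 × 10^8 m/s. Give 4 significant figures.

Pressure is [E]/[L]³ = [E]⁴/(ℏc)³.
1 GeV⁴ → 1/(ℏc)³ × (1 GeV in J)⁴ = 2.082 × 10^37 Pa.
Convert the energy scale: 0.888 keV⁴ = 8.88 × 10^-25 GeV⁴.
Result: 8.88 × 10^-25 × 2.082 × 10^37 = 1.848 × 10^13 Pa.

1.848 × 10^13 Pa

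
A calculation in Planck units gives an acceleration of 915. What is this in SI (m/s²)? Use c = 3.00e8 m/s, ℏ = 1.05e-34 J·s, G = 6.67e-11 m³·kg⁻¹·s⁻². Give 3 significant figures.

One Planck acceleration: a_P = √(c⁷/(ℏG)) = 5.59e51 m/s².
915 × 5.59e51 m/s² = 5.11e54 m/s²

5.11e54 m/s²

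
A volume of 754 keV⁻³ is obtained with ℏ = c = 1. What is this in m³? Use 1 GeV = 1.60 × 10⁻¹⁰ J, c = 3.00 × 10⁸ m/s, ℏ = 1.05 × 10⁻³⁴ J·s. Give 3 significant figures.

Volume is [L]³ = [E]⁻³·(ℏc)³.
1 GeV⁻³ → (ℏc)³ × (1 GeV in J)⁻³ = 7.63 × 10⁻⁴⁸ m³.
Convert the energy scale: 754 keV⁻³ = 7.54 × 10²⁰ GeV⁻³.
Result: 7.54 × 10²⁰ × 7.63 × 10⁻⁴⁸ = 5.75 × 10⁻²⁷ m³.

5.75 × 10⁻²⁷ m³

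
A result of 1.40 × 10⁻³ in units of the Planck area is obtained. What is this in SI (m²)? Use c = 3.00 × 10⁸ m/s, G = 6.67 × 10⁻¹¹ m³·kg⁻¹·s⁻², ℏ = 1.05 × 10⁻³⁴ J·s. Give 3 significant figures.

3.63 × 10⁻⁷³ m²

One Planck area: A_P = ℏG/c³ = 2.59 × 10⁻⁷⁰ m².
1.40 × 10⁻³ × 2.59 × 10⁻⁷⁰ m² = 3.63 × 10⁻⁷³ m²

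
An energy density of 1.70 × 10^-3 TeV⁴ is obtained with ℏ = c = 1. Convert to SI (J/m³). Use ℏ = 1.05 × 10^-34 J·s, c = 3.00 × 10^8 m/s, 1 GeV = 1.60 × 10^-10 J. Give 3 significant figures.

[E]/[L]³ = [E]⁴/(ℏc)³; restore (ℏc)⁻³.
1 GeV⁴ → 1/(ℏc)³ × (1 GeV in J)⁴ = 2.10 × 10^37 J/m³.
Convert the energy scale: 1.70 × 10^-3 TeV⁴ = 1.70 × 10^9 GeV⁴.
Result: 1.70 × 10^9 × 2.10 × 10^37 = 3.56 × 10^46 J/m³.

3.56 × 10^46 J/m³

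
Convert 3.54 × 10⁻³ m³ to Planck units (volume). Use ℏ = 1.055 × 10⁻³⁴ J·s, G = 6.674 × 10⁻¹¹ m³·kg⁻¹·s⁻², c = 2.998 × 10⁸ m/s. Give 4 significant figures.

Planck volume: V_P = (ℏG/c³)^(3/2) = 4.224 × 10⁻¹⁰⁵ m³.
3.54 × 10⁻³ / 4.224 × 10⁻¹⁰⁵ = 8.381 × 10¹⁰¹

8.381 × 10¹⁰¹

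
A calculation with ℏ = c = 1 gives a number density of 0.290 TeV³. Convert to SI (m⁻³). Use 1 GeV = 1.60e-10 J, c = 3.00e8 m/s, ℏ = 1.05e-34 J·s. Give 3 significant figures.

Number density is [L]⁻³ = [E]³/(ℏc)³.
1 GeV³ → 1/(ℏc)³ × (1 GeV in J)³ = 1.31e47 m⁻³.
Convert the energy scale: 0.290 TeV³ = 2.90e8 GeV³.
Result: 2.90e8 × 1.31e47 = 3.80e55 m⁻³.

3.80e55 m⁻³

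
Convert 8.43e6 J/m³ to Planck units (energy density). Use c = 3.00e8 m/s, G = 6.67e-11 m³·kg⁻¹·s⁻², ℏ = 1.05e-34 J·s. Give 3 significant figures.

Planck energy density: u_P = c⁷/(ℏG²) = 4.68e113 J/m³.
8.43e6 / 4.68e113 = 1.80e-107

1.80e-107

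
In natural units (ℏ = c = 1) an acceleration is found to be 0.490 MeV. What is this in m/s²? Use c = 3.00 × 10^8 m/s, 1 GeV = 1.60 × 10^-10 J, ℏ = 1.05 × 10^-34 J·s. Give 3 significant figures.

2.24 × 10^29 m/s²

Acceleration is [L]/[T]² = c·[E]/ℏ.
1 GeV → c/ℏ × (1 GeV in J) = 4.57 × 10^32 m/s².
Convert the energy scale: 0.490 MeV = 4.90 × 10^-4 GeV.
Result: 4.90 × 10^-4 × 4.57 × 10^32 = 2.24 × 10^29 m/s².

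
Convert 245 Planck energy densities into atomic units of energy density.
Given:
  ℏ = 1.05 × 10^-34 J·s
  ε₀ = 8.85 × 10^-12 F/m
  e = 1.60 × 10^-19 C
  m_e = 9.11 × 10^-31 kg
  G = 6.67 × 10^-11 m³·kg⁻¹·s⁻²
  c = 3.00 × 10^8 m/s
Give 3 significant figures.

3.81 × 10^102

Planck energy density: u_P = c⁷/(ℏG²) = 4.68 × 10^113 J/m³
atomic unit of energy density: u_au = E_h/a₀³ = m_e⁴e¹⁰/((4πε₀)⁵ℏ⁸) = 3.01 × 10^13 J/m³
245 × 4.68 × 10^113 / 3.01 × 10^13 = 3.81 × 10^102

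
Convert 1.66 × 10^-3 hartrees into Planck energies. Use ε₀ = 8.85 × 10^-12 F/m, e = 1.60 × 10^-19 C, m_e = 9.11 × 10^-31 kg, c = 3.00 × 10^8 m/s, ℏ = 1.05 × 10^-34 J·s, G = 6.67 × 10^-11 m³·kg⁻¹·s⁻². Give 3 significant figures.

3.72 × 10^-30

hartree: E_h = m_e e⁴/(4πε₀ℏ)² = 4.38 × 10^-18 J
Planck energy: E_P = √(ℏc⁵/G) = 1.96 × 10^9 J
1.66 × 10^-3 × 4.38 × 10^-18 / 1.96 × 10^9 = 3.72 × 10^-30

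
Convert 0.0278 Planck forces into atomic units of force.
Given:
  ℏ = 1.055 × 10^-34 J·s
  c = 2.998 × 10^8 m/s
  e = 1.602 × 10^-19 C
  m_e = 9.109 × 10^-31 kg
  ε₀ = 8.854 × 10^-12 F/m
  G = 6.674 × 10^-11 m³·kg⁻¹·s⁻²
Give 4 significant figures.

4.094 × 10^49

Planck force: F_P = c⁴/G = 1.210 × 10^44 N
atomic unit of force: F_au = E_h/a₀ = m_e²e⁶/((4πε₀)³ℏ⁴) = 8.220 × 10^-8 N
0.0278 × 1.210 × 10^44 / 8.220 × 10^-8 = 4.094 × 10^49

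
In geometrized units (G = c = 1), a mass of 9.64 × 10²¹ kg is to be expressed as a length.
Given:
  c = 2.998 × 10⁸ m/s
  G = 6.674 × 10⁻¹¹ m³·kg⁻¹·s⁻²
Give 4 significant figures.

In G = c = 1 units mass has dimensions of length; the conversion factor is G/c².
9.64 × 10²¹ kg × (G/c²) = 7.158 × 10⁻⁶ m

7.158 × 10⁻⁶ m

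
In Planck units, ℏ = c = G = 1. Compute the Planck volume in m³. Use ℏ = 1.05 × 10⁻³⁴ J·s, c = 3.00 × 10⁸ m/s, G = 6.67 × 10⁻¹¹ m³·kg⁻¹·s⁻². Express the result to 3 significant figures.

From ℏ = c = G = 1 the volume scale is V_P = (ℏG/c³)^(3/2).
  = √(1.75 × 10⁻²⁰⁹)
  = 4.18 × 10⁻¹⁰⁵ m³

4.18 × 10⁻¹⁰⁵ m³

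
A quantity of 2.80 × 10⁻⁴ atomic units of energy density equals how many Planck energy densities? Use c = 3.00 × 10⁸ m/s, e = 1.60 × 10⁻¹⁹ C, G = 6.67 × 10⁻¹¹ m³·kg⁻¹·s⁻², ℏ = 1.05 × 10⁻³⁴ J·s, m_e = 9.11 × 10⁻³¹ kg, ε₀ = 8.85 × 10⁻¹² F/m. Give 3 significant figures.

1.80 × 10⁻¹⁰⁴

atomic unit of energy density: u_au = E_h/a₀³ = m_e⁴e¹⁰/((4πε₀)⁵ℏ⁸) = 3.01 × 10¹³ J/m³
Planck energy density: u_P = c⁷/(ℏG²) = 4.68 × 10¹¹³ J/m³
2.80 × 10⁻⁴ × 3.01 × 10¹³ / 4.68 × 10¹¹³ = 1.80 × 10⁻¹⁰⁴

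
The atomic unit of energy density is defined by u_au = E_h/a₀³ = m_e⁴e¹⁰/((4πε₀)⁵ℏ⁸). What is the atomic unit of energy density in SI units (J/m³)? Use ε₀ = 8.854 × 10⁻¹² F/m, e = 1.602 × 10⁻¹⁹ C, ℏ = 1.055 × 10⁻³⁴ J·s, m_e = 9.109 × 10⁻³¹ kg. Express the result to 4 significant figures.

u_au = E_h/a₀³ = m_e⁴e¹⁰/((4πε₀)⁵ℏ⁸)
E_h = 4.354 × 10⁻¹⁸ J
a₀ = 5.297 × 10⁻¹¹ m
E_h/a₀³ = 2.929 × 10¹³ J/m³

2.929 × 10¹³ J/m³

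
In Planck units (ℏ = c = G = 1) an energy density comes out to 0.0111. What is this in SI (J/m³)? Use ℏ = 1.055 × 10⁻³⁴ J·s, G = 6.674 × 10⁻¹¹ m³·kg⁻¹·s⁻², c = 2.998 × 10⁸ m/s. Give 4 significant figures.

One Planck energy density: u_P = c⁷/(ℏG²) = 4.632 × 10¹¹³ J/m³.
0.0111 × 4.632 × 10¹¹³ J/m³ = 5.142 × 10¹¹¹ J/m³

5.142 × 10¹¹¹ J/m³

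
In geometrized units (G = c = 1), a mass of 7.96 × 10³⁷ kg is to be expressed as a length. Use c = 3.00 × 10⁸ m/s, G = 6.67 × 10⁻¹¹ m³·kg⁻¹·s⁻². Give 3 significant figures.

In G = c = 1 units mass has dimensions of length; the conversion factor is G/c².
7.96 × 10³⁷ kg × (G/c²) = 5.90 × 10¹⁰ m

5.90 × 10¹⁰ m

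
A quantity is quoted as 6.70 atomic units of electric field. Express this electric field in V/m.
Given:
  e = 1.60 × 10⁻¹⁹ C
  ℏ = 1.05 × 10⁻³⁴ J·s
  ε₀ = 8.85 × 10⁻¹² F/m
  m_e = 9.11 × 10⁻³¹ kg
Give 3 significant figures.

One atomic unit of electric field: E_au = E_h/(e a₀) = m_e²e⁵/((4πε₀)³ℏ⁴) = 5.20 × 10¹¹ V/m.
6.70 × 5.20 × 10¹¹ V/m = 3.49 × 10¹² V/m

3.49 × 10¹² V/m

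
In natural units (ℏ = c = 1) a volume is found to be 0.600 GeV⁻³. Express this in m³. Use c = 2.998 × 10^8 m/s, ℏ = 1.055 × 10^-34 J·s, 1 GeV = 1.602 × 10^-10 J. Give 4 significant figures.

Volume is [L]³ = [E]⁻³·(ℏc)³.
1 GeV⁻³ → (ℏc)³ × (1 GeV in J)⁻³ = 7.696 × 10^-48 m³.
Result: 0.600 × 7.696 × 10^-48 = 4.618 × 10^-48 m³.

4.618 × 10^-48 m³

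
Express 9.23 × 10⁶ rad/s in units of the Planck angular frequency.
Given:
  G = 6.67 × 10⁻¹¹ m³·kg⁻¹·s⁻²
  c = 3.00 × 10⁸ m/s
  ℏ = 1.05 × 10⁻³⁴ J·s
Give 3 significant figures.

Planck angular frequency: ω_P = √(c⁵/(ℏG)) = 1.86 × 10⁴³ rad/s.
9.23 × 10⁶ / 1.86 × 10⁴³ = 4.96 × 10⁻³⁷

4.96 × 10⁻³⁷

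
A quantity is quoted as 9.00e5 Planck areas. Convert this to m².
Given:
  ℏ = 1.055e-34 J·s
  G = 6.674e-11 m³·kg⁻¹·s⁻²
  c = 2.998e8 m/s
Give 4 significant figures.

One Planck area: A_P = ℏG/c³ = 2.613e-70 m².
9.00e5 × 2.613e-70 m² = 2.352e-64 m²

2.352e-64 m²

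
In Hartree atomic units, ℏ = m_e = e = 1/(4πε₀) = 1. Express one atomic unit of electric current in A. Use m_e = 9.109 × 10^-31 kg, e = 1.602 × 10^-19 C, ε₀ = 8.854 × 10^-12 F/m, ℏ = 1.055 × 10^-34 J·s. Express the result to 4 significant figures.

6.612 × 10^-3 A

The unique combination of the constants set to 1 with dimensions of current is I_au = e E_h/ℏ = m_e e⁵/((4πε₀)²ℏ³).
E_h = 4.354 × 10^-18 J
e·E_h/ℏ = 6.612 × 10^-3 A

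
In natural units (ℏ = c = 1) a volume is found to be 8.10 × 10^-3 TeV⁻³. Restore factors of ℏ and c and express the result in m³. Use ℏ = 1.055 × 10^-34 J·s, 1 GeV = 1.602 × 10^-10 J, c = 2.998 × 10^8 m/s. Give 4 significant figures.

Volume is [L]³ = [E]⁻³·(ℏc)³.
1 GeV⁻³ → (ℏc)³ × (1 GeV in J)⁻³ = 7.696 × 10^-48 m³.
Convert the energy scale: 8.10 × 10^-3 TeV⁻³ = 8.10 × 10^-12 GeV⁻³.
Result: 8.10 × 10^-12 × 7.696 × 10^-48 = 6.234 × 10^-59 m³.

6.234 × 10^-59 m³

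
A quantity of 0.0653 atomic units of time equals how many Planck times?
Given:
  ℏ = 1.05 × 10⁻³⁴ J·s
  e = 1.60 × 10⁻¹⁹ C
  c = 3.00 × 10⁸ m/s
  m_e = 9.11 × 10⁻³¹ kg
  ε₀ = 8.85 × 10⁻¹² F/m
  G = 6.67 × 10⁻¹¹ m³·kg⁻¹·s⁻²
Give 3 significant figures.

atomic unit of time: τ_au = (4πε₀)²ℏ³/(m_e e⁴) = 2.40 × 10⁻¹⁷ s
Planck time: t_P = √(ℏG/c⁵) = 5.37 × 10⁻⁴⁴ s
0.0653 × 2.40 × 10⁻¹⁷ / 5.37 × 10⁻⁴⁴ = 2.92 × 10²⁵

2.92 × 10²⁵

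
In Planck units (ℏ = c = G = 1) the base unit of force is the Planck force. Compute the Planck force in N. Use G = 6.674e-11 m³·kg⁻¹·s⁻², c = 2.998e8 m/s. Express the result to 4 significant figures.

F_P = c⁴/G
  = 8.078e33 / 6.674e-11
  = 1.210e44 N

1.210e44 N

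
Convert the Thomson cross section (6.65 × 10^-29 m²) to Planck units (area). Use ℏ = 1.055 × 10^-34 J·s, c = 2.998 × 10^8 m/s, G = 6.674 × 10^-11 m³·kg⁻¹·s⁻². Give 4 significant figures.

2.545 × 10^41

Planck area: A_P = ℏG/c³ = 2.613 × 10^-70 m².
6.65 × 10^-29 / 2.613 × 10^-70 = 2.545 × 10^41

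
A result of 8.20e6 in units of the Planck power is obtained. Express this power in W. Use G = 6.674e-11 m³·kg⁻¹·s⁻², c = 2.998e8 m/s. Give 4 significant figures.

2.976e59 W

One Planck power: P_P = c⁵/G = 3.629e52 W.
8.20e6 × 3.629e52 W = 2.976e59 W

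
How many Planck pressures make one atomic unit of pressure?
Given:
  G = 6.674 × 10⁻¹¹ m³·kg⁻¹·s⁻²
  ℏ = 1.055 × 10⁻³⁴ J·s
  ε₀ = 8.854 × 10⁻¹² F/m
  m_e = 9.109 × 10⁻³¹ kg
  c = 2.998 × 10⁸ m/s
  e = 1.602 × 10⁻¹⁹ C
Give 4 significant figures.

6.323 × 10⁻¹⁰¹

atomic unit of pressure: P_au = E_h/a₀³ = m_e⁴e¹⁰/((4πε₀)⁵ℏ⁸) = 2.929 × 10¹³ Pa
Planck pressure: p_P = c⁷/(ℏG²) = 4.632 × 10¹¹³ Pa
ratio = 2.929 × 10¹³ / 4.632 × 10¹¹³ = 6.323 × 10⁻¹⁰¹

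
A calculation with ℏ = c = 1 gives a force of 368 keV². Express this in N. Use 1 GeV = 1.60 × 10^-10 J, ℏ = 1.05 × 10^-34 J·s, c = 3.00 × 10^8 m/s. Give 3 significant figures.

2.99 × 10^-4 N

Force is [E]/[L] = [E]²/(ℏc); restore (ℏc)⁻¹.
1 GeV² → 1/(ℏc) × (1 GeV in J)² = 8.13 × 10^5 N.
Convert the energy scale: 368 keV² = 3.68 × 10^-10 GeV².
Result: 3.68 × 10^-10 × 8.13 × 10^5 = 2.99 × 10^-4 N.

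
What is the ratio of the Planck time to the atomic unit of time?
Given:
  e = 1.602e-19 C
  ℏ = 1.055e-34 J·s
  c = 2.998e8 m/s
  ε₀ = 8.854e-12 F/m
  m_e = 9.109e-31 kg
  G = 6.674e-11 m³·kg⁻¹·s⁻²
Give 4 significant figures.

2.225e-27

Planck time: t_P = √(ℏG/c⁵) = 5.392e-44 s
atomic unit of time: τ_au = (4πε₀)²ℏ³/(m_e e⁴) = 2.423e-17 s
ratio = 5.392e-44 / 2.423e-17 = 2.225e-27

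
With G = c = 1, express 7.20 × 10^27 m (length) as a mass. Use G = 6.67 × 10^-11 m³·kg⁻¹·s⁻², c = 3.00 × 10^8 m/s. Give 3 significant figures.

Length → mass via c²/G.
7.20 × 10^27 m × (c²/G) = 9.72 × 10^54 kg

9.72 × 10^54 kg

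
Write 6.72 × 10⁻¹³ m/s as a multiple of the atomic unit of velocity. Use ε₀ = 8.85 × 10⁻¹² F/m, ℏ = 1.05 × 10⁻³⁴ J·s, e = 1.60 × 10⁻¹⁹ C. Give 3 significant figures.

atomic unit of velocity: v_au = e²/(4πε₀ℏ) = 2.19 × 10⁶ m/s.
6.72 × 10⁻¹³ / 2.19 × 10⁶ = 3.07 × 10⁻¹⁹

3.07 × 10⁻¹⁹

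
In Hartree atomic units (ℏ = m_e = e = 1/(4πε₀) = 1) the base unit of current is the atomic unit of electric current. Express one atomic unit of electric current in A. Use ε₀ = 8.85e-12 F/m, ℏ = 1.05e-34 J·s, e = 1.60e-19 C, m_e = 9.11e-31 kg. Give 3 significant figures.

6.67e-3 A

I_au = e E_h/ℏ = m_e e⁵/((4πε₀)²ℏ³)
E_h = 4.38e-18 J
e·E_h/ℏ = 6.67e-3 A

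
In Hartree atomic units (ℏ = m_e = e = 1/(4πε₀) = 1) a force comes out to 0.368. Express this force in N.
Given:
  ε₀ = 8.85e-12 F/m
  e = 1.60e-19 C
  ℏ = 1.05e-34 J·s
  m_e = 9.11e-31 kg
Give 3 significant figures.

3.06e-8 N

One atomic unit of force: F_au = E_h/a₀ = m_e²e⁶/((4πε₀)³ℏ⁴) = 8.33e-8 N.
0.368 × 8.33e-8 N = 3.06e-8 N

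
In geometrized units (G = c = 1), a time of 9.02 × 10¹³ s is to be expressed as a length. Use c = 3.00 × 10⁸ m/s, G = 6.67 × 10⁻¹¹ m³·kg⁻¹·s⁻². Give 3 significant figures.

Time → length via c.
9.02 × 10¹³ s × (c) = 2.71 × 10²² m

2.71 × 10²² m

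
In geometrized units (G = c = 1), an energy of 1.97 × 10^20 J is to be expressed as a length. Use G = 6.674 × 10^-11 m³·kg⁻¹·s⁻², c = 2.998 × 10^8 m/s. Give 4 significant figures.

1.628 × 10^-24 m

Energy → length via G/c⁴.
1.97 × 10^20 J × (G/c⁴) = 1.628 × 10^-24 m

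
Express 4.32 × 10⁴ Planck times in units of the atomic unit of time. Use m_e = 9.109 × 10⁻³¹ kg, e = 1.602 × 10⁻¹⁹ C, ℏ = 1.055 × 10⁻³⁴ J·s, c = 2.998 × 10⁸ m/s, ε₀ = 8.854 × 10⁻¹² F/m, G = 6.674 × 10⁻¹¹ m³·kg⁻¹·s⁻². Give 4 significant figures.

Planck time: t_P = √(ℏG/c⁵) = 5.392 × 10⁻⁴⁴ s
atomic unit of time: τ_au = (4πε₀)²ℏ³/(m_e e⁴) = 2.423 × 10⁻¹⁷ s
4.32 × 10⁴ × 5.392 × 10⁻⁴⁴ / 2.423 × 10⁻¹⁷ = 9.614 × 10⁻²³

9.614 × 10⁻²³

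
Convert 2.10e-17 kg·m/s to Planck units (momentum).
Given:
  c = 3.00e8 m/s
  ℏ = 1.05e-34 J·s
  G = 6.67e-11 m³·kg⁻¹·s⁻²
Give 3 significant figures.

Planck momentum: p_P = √(ℏc³/G) = 6.52 kg·m/s.
2.10e-17 / 6.52 = 3.22e-18

3.22e-18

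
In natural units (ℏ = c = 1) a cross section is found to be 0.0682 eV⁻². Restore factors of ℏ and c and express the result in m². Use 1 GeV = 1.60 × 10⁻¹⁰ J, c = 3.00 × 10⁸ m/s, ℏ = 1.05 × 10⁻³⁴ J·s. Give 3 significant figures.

2.64 × 10⁻¹⁵ m²

Area is [L]² = [E]⁻²·(ℏc)²; restore (ℏc)².
1 GeV⁻² → (ℏc)² × (1 GeV in J)⁻² = 3.88 × 10⁻³² m².
Convert the energy scale: 0.0682 eV⁻² = 6.82 × 10¹⁶ GeV⁻².
Result: 6.82 × 10¹⁶ × 3.88 × 10⁻³² = 2.64 × 10⁻¹⁵ m².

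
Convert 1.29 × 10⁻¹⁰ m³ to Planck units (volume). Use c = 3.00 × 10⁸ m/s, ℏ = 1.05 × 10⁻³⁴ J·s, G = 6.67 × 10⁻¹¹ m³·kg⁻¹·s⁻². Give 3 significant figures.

3.09 × 10⁹⁴

Planck volume: V_P = (ℏG/c³)^(3/2) = 4.18 × 10⁻¹⁰⁵ m³.
1.29 × 10⁻¹⁰ / 4.18 × 10⁻¹⁰⁵ = 3.09 × 10⁹⁴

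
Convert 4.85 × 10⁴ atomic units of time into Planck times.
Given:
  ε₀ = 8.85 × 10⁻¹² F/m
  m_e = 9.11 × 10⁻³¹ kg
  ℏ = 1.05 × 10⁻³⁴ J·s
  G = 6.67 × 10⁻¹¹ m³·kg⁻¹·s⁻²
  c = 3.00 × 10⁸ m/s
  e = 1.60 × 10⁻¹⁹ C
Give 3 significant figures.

atomic unit of time: τ_au = (4πε₀)²ℏ³/(m_e e⁴) = 2.40 × 10⁻¹⁷ s
Planck time: t_P = √(ℏG/c⁵) = 5.37 × 10⁻⁴⁴ s
4.85 × 10⁴ × 2.40 × 10⁻¹⁷ / 5.37 × 10⁻⁴⁴ = 2.17 × 10³¹

2.17 × 10³¹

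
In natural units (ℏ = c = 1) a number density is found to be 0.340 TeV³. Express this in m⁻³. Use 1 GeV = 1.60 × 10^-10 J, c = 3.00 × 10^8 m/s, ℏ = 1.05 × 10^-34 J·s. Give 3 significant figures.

4.46 × 10^55 m⁻³

Number density is [L]⁻³ = [E]³/(ℏc)³.
1 GeV³ → 1/(ℏc)³ × (1 GeV in J)³ = 1.31 × 10^47 m⁻³.
Convert the energy scale: 0.340 TeV³ = 3.40 × 10^8 GeV³.
Result: 3.40 × 10^8 × 1.31 × 10^47 = 4.46 × 10^55 m⁻³.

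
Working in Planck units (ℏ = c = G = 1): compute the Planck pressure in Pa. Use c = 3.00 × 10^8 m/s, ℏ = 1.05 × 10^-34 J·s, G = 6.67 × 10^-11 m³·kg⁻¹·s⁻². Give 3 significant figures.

The unique combination of the constants set to 1 with dimensions of pressure is p_P = c⁷/(ℏG²).
  = 2.19 × 10^59 / 4.67 × 10^-55
  = 4.68 × 10^113 Pa

4.68 × 10^113 Pa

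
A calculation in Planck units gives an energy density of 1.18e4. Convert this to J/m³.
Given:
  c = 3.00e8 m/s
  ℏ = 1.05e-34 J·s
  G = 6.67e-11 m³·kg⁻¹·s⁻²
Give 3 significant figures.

5.52e117 J/m³

One Planck energy density: u_P = c⁷/(ℏG²) = 4.68e113 J/m³.
1.18e4 × 4.68e113 J/m³ = 5.52e117 J/m³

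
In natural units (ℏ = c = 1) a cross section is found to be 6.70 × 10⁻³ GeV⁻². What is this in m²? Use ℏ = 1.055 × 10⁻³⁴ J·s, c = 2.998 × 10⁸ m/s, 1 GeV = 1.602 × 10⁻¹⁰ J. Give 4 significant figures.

Area is [L]² = [E]⁻²·(ℏc)²; restore (ℏc)².
1 GeV⁻² → (ℏc)² × (1 GeV in J)⁻² = 3.898 × 10⁻³² m².
Result: 6.70 × 10⁻³ × 3.898 × 10⁻³² = 2.612 × 10⁻³⁴ m².

2.612 × 10⁻³⁴ m²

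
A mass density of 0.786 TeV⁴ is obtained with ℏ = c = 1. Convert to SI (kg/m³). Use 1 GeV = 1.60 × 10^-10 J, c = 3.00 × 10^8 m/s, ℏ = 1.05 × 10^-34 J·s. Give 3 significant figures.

1.83 × 10^32 kg/m³

Mass density is [E]/(c²[L]³) = [E]⁴/(ℏ³c⁵).
1 GeV⁴ → 1/(ℏ³c⁵) × (1 GeV in J)⁴ = 2.33 × 10^20 kg/m³.
Convert the energy scale: 0.786 TeV⁴ = 7.86 × 10^11 GeV⁴.
Result: 7.86 × 10^11 × 2.33 × 10^20 = 1.83 × 10^32 kg/m³.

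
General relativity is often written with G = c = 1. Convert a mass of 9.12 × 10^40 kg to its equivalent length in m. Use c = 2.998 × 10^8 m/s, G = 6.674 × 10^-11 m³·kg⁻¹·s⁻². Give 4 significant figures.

6.772 × 10^13 m

In G = c = 1 units mass has dimensions of length; the conversion factor is G/c².
9.12 × 10^40 kg × (G/c²) = 6.772 × 10^13 m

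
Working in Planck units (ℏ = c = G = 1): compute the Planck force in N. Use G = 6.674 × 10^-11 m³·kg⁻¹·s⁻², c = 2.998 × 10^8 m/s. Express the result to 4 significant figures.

1.210 × 10^44 N

The unique combination of the constants set to 1 with dimensions of force is F_P = c⁴/G.
  = 8.078 × 10^33 / 6.674 × 10^-11
  = 1.210 × 10^44 N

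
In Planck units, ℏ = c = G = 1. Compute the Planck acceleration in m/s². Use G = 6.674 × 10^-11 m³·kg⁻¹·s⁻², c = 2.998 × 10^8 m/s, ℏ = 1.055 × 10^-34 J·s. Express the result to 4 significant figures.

From ℏ = c = G = 1 the acceleration scale is a_P = √(c⁷/(ℏG)).
  = √(3.092 × 10^103)
  = 5.560 × 10^51 m/s²

5.560 × 10^51 m/s²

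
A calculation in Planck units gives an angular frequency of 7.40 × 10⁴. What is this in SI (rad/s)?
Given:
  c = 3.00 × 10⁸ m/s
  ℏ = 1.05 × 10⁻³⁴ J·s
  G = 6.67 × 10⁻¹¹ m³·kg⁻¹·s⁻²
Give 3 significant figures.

1.38 × 10⁴⁸ rad/s

One Planck angular frequency: ω_P = √(c⁵/(ℏG)) = 1.86 × 10⁴³ rad/s.
7.40 × 10⁴ × 1.86 × 10⁴³ rad/s = 1.38 × 10⁴⁸ rad/s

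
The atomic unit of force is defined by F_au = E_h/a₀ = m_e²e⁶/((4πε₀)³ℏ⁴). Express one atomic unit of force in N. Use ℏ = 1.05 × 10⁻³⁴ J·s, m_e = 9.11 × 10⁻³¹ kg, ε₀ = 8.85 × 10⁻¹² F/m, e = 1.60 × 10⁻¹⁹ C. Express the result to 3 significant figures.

F_au = E_h/a₀ = m_e²e⁶/((4πε₀)³ℏ⁴)
E_h = 4.38 × 10⁻¹⁸ J
a₀ = 5.26 × 10⁻¹¹ m
E_h/a₀ = 8.33 × 10⁻⁸ N

8.33 × 10⁻⁸ N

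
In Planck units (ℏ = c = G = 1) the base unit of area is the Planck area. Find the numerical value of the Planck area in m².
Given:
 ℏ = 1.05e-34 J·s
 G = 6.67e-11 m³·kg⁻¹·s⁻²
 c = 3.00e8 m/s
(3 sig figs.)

2.59e-70 m²

A_P = ℏG/c³
  = 7.00e-45 / 2.70e25
  = 2.59e-70 m²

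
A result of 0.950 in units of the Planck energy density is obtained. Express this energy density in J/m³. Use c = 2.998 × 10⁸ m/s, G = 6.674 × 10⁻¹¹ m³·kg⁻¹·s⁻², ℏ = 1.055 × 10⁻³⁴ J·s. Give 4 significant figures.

4.401 × 10¹¹³ J/m³

One Planck energy density: u_P = c⁷/(ℏG²) = 4.632 × 10¹¹³ J/m³.
0.950 × 4.632 × 10¹¹³ J/m³ = 4.401 × 10¹¹³ J/m³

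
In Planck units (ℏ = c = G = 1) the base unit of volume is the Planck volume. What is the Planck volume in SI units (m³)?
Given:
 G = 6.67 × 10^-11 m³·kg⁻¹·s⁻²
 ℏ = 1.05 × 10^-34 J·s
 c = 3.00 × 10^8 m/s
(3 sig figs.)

4.18 × 10^-105 m³

V_P = (ℏG/c³)^(3/2)
  = √(1.75 × 10^-209)
  = 4.18 × 10^-105 m³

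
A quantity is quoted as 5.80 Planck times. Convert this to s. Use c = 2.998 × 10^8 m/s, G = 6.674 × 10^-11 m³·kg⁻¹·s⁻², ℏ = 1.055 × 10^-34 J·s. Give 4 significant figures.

One Planck time: t_P = √(ℏG/c⁵) = 5.392 × 10^-44 s.
5.80 × 5.392 × 10^-44 s = 3.127 × 10^-43 s

3.127 × 10^-43 s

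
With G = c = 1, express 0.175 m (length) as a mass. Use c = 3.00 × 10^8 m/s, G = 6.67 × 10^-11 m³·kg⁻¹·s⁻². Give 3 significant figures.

2.36 × 10^26 kg

Length → mass via c²/G.
0.175 m × (c²/G) = 2.36 × 10^26 kg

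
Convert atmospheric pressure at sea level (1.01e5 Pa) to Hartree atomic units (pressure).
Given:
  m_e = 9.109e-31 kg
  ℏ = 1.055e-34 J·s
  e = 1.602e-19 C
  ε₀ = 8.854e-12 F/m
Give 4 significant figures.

atomic unit of pressure: P_au = E_h/a₀³ = m_e⁴e¹⁰/((4πε₀)⁵ℏ⁸) = 2.929e13 Pa.
1.01e5 / 2.929e13 = 3.448e-9

3.448e-9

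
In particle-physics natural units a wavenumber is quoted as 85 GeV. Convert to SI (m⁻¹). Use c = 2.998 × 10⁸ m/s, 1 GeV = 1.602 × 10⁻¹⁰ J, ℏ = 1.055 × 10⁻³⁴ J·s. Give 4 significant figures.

4.305 × 10¹⁷ m⁻¹

Inverse length is [E]/(ℏc).
1 GeV → 1/(ℏc) × (1 GeV in J) = 5.065 × 10¹⁵ m⁻¹.
Result: 85 × 5.065 × 10¹⁵ = 4.305 × 10¹⁷ m⁻¹.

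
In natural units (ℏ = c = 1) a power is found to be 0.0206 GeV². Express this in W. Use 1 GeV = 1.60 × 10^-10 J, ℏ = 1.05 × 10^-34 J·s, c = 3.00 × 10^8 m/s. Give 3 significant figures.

5.02 × 10^12 W

Power is [E]/[T] = [E]²/ℏ.
1 GeV² → 1/ℏ × (1 GeV in J)² = 2.44 × 10^14 W.
Result: 0.0206 × 2.44 × 10^14 = 5.02 × 10^12 W.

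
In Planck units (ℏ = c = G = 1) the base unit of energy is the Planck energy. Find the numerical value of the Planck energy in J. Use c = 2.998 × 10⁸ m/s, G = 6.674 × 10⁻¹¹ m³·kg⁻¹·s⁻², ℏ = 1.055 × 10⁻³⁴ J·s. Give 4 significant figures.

E_P = √(ℏc⁵/G)
  = √(3.828 × 10¹⁸)
  = 1.957 × 10⁹ J

1.957 × 10⁹ J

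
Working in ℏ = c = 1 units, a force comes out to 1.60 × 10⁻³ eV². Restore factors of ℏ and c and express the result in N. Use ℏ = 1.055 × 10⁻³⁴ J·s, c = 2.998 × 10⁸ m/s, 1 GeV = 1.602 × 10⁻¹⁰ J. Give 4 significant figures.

1.298 × 10⁻¹⁵ N

Force is [E]/[L] = [E]²/(ℏc); restore (ℏc)⁻¹.
1 GeV² → 1/(ℏc) × (1 GeV in J)² = 8.114 × 10⁵ N.
Convert the energy scale: 1.60 × 10⁻³ eV² = 1.60 × 10⁻²¹ GeV².
Result: 1.60 × 10⁻²¹ × 8.114 × 10⁵ = 1.298 × 10⁻¹⁵ N.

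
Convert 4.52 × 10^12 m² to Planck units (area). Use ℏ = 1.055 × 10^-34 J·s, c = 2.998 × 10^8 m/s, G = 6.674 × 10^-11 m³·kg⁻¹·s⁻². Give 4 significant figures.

1.730 × 10^82

Planck area: A_P = ℏG/c³ = 2.613 × 10^-70 m².
4.52 × 10^12 / 2.613 × 10^-70 = 1.730 × 10^82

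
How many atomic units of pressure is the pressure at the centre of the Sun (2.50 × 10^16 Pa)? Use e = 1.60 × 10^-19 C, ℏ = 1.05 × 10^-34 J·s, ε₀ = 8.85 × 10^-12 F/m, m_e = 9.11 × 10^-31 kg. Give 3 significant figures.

830

atomic unit of pressure: P_au = E_h/a₀³ = m_e⁴e¹⁰/((4πε₀)⁵ℏ⁸) = 3.01 × 10^13 Pa.
2.50 × 10^16 / 3.01 × 10^13 = 830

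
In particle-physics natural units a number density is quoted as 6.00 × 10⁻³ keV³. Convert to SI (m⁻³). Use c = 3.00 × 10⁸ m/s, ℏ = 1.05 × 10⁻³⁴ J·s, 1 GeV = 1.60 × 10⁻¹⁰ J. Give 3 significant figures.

Number density is [L]⁻³ = [E]³/(ℏc)³.
1 GeV³ → 1/(ℏc)³ × (1 GeV in J)³ = 1.31 × 10⁴⁷ m⁻³.
Convert the energy scale: 6.00 × 10⁻³ keV³ = 6.00 × 10⁻²¹ GeV³.
Result: 6.00 × 10⁻²¹ × 1.31 × 10⁴⁷ = 7.86 × 10²⁶ m⁻³.

7.86 × 10²⁶ m⁻³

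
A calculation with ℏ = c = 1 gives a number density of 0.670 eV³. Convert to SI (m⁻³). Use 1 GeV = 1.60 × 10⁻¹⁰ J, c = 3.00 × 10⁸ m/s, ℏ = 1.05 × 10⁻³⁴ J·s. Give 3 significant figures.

Number density is [L]⁻³ = [E]³/(ℏc)³.
1 GeV³ → 1/(ℏc)³ × (1 GeV in J)³ = 1.31 × 10⁴⁷ m⁻³.
Convert the energy scale: 0.670 eV³ = 6.70 × 10⁻²⁸ GeV³.
Result: 6.70 × 10⁻²⁸ × 1.31 × 10⁴⁷ = 8.78 × 10¹⁹ m⁻³.

8.78 × 10¹⁹ m⁻³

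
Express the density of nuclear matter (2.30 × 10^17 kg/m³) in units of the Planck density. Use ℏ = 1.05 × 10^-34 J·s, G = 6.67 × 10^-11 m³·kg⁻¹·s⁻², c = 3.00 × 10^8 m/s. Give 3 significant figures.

Planck density: ρ_P = c⁵/(ℏG²) = 5.20 × 10^96 kg/m³.
2.30 × 10^17 / 5.20 × 10^96 = 4.42 × 10^-80

4.42 × 10^-80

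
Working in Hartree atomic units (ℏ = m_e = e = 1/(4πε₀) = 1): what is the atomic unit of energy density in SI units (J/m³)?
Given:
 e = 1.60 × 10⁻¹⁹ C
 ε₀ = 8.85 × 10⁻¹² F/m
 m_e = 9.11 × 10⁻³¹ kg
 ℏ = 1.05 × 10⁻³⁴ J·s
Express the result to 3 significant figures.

3.01 × 10¹³ J/m³

From ℏ = m_e = e = 1/(4πε₀) = 1 the energy density scale is u_au = E_h/a₀³ = m_e⁴e¹⁰/((4πε₀)⁵ℏ⁸).
E_h = 4.38 × 10⁻¹⁸ J
a₀ = 5.26 × 10⁻¹¹ m
E_h/a₀³ = 3.01 × 10¹³ J/m³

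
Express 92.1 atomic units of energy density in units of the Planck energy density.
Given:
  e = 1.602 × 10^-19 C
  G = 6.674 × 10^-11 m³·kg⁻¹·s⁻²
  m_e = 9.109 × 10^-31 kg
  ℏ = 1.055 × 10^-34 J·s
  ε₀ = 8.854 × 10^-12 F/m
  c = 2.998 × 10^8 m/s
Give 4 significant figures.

atomic unit of energy density: u_au = E_h/a₀³ = m_e⁴e¹⁰/((4πε₀)⁵ℏ⁸) = 2.929 × 10^13 J/m³
Planck energy density: u_P = c⁷/(ℏG²) = 4.632 × 10^113 J/m³
92.1 × 2.929 × 10^13 / 4.632 × 10^113 = 5.824 × 10^-99

5.824 × 10^-99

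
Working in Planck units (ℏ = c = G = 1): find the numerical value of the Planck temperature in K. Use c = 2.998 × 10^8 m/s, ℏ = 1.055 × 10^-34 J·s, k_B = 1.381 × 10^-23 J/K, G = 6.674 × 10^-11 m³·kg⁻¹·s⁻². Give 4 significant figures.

The unique combination of the constants set to 1 with dimensions of temperature is T_P = √(ℏc⁵/G) / k_B.
  = √(3.828 × 10^18) × 7.241 × 10^22
  = 1.417 × 10^32 K

1.417 × 10^32 K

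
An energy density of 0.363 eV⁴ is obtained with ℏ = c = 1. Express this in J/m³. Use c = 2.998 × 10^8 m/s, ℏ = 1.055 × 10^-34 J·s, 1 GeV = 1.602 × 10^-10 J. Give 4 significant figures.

[E]/[L]³ = [E]⁴/(ℏc)³; restore (ℏc)⁻³.
1 GeV⁴ → 1/(ℏc)³ × (1 GeV in J)⁴ = 2.082 × 10^37 J/m³.
Convert the energy scale: 0.363 eV⁴ = 3.63 × 10^-37 GeV⁴.
Result: 3.63 × 10^-37 × 2.082 × 10^37 = 7.556 J/m³.

7.556 J/m³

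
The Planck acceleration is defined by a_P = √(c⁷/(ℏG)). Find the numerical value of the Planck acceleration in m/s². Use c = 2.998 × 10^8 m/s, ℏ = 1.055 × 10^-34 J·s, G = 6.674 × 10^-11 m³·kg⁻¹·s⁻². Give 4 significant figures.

5.560 × 10^51 m/s²

a_P = √(c⁷/(ℏG))
  = √(3.092 × 10^103)
  = 5.560 × 10^51 m/s²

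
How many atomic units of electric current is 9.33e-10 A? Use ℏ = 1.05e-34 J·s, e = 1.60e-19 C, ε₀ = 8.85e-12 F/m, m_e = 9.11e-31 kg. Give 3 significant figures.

1.40e-7

atomic unit of electric current: I_au = e E_h/ℏ = m_e e⁵/((4πε₀)²ℏ³) = 6.67e-3 A.
9.33e-10 / 6.67e-3 = 1.40e-7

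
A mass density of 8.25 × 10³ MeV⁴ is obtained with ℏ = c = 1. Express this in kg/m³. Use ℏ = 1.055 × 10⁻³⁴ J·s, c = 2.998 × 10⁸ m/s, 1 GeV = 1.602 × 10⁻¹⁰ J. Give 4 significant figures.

1.911 × 10¹² kg/m³

Mass density is [E]/(c²[L]³) = [E]⁴/(ℏ³c⁵).
1 GeV⁴ → 1/(ℏ³c⁵) × (1 GeV in J)⁴ = 2.316 × 10²⁰ kg/m³.
Convert the energy scale: 8.25 × 10³ MeV⁴ = 8.25 × 10⁻⁹ GeV⁴.
Result: 8.25 × 10⁻⁹ × 2.316 × 10²⁰ = 1.911 × 10¹² kg/m³.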